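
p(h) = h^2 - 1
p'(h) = 2*h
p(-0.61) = -0.63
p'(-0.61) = -1.22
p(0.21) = -0.96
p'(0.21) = 0.42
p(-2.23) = 3.97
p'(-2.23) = -4.46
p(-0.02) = -1.00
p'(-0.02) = -0.04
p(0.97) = -0.06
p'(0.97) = 1.94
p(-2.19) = 3.80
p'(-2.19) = -4.38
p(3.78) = 13.29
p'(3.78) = 7.56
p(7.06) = 48.84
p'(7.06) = 14.12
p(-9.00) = 80.00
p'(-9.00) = -18.00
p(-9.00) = 80.00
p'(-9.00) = -18.00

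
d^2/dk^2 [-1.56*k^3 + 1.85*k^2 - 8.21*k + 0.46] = 3.7 - 9.36*k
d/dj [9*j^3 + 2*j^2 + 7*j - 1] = 27*j^2 + 4*j + 7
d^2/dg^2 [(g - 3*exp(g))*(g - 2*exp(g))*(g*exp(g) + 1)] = g^3*exp(g) - 20*g^2*exp(2*g) + 6*g^2*exp(g) + 54*g*exp(3*g) - 40*g*exp(2*g) + g*exp(g) + 36*exp(3*g) + 14*exp(2*g) - 10*exp(g) + 2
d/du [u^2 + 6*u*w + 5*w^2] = 2*u + 6*w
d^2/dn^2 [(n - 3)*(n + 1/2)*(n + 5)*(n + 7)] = 12*n^2 + 57*n + 7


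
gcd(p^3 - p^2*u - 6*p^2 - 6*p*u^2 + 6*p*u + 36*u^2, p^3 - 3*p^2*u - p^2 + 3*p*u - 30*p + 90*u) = p^2 - 3*p*u - 6*p + 18*u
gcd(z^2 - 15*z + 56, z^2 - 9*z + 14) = z - 7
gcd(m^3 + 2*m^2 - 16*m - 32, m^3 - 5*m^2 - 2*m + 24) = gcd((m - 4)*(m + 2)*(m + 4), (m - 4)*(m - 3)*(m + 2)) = m^2 - 2*m - 8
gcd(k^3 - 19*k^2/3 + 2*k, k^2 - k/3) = k^2 - k/3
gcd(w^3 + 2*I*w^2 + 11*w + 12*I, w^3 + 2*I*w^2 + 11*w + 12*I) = w^3 + 2*I*w^2 + 11*w + 12*I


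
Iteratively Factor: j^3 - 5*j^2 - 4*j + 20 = (j - 2)*(j^2 - 3*j - 10) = (j - 2)*(j + 2)*(j - 5)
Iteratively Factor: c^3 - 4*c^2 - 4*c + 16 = (c - 2)*(c^2 - 2*c - 8) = (c - 2)*(c + 2)*(c - 4)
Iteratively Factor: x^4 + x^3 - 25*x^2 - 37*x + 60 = (x + 4)*(x^3 - 3*x^2 - 13*x + 15) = (x - 5)*(x + 4)*(x^2 + 2*x - 3) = (x - 5)*(x - 1)*(x + 4)*(x + 3)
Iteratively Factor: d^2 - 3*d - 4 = (d - 4)*(d + 1)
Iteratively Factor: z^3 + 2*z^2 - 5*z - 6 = (z + 3)*(z^2 - z - 2) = (z + 1)*(z + 3)*(z - 2)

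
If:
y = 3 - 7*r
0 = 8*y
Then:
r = 3/7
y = 0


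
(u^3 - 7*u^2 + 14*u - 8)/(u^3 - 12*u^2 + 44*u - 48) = (u - 1)/(u - 6)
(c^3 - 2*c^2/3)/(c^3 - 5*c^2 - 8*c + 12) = c^2*(c - 2/3)/(c^3 - 5*c^2 - 8*c + 12)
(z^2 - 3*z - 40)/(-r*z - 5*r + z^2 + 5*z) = (z - 8)/(-r + z)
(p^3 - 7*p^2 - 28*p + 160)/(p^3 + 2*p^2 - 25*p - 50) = (p^2 - 12*p + 32)/(p^2 - 3*p - 10)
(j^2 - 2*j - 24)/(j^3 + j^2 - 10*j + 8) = (j - 6)/(j^2 - 3*j + 2)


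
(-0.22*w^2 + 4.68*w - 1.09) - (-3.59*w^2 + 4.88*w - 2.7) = 3.37*w^2 - 0.2*w + 1.61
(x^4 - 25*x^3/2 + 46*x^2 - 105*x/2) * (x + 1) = x^5 - 23*x^4/2 + 67*x^3/2 - 13*x^2/2 - 105*x/2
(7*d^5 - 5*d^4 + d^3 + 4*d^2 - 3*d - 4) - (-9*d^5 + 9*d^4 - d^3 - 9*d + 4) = 16*d^5 - 14*d^4 + 2*d^3 + 4*d^2 + 6*d - 8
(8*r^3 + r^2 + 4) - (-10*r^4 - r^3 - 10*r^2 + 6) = 10*r^4 + 9*r^3 + 11*r^2 - 2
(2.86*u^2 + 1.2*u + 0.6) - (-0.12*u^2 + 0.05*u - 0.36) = 2.98*u^2 + 1.15*u + 0.96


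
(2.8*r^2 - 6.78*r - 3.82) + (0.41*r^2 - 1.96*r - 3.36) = 3.21*r^2 - 8.74*r - 7.18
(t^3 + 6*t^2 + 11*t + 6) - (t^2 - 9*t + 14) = t^3 + 5*t^2 + 20*t - 8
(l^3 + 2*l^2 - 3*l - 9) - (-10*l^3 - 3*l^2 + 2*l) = 11*l^3 + 5*l^2 - 5*l - 9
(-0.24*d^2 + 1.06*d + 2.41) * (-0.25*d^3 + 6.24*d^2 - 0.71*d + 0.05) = 0.06*d^5 - 1.7626*d^4 + 6.1823*d^3 + 14.2738*d^2 - 1.6581*d + 0.1205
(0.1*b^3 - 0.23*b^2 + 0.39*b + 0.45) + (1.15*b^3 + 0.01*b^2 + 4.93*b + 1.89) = 1.25*b^3 - 0.22*b^2 + 5.32*b + 2.34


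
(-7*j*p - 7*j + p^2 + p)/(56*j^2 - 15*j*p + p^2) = (p + 1)/(-8*j + p)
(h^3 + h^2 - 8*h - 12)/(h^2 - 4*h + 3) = (h^2 + 4*h + 4)/(h - 1)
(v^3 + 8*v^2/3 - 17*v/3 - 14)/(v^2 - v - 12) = (3*v^2 - v - 14)/(3*(v - 4))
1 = 1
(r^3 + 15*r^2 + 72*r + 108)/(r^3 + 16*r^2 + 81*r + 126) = (r + 6)/(r + 7)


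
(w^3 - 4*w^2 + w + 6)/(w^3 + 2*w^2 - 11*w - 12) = (w - 2)/(w + 4)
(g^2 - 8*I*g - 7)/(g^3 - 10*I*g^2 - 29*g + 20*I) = (g - 7*I)/(g^2 - 9*I*g - 20)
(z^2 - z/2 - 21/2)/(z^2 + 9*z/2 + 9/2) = (2*z - 7)/(2*z + 3)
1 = 1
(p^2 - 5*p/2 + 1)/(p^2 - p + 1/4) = 2*(p - 2)/(2*p - 1)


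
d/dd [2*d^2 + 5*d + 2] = 4*d + 5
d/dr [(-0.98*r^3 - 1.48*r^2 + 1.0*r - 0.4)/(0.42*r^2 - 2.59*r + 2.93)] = (-0.4116*r^4 + 5.0764*r^3 - 5.201*r^2 - 8.3368*r + 1.894)/(0.1764*r^4 - 2.1756*r^3 + 9.1693*r^2 - 15.1774*r + 8.5849)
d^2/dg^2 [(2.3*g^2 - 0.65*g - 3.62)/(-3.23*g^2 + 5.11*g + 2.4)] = (-62.36161*g^3 + 119.624988*g^2 - 328.262316*g + 202.736884)/(33.698267*g^6 - 159.936357*g^5 + 177.909369*g^4 + 104.243489*g^3 - 132.19272*g^2 - 88.3008*g - 13.824)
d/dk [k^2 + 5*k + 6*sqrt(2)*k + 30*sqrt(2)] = 2*k + 5 + 6*sqrt(2)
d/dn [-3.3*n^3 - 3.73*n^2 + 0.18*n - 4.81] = -9.9*n^2 - 7.46*n + 0.18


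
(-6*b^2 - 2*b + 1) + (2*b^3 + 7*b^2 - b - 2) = 2*b^3 + b^2 - 3*b - 1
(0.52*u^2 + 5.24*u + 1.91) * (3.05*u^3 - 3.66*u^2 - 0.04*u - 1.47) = 1.586*u^5 + 14.0788*u^4 - 13.3737*u^3 - 7.9646*u^2 - 7.7792*u - 2.8077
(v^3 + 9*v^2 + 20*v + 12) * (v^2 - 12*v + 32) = v^5 - 3*v^4 - 56*v^3 + 60*v^2 + 496*v + 384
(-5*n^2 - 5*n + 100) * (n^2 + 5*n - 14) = -5*n^4 - 30*n^3 + 145*n^2 + 570*n - 1400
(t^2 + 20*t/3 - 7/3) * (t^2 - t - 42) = t^4 + 17*t^3/3 - 51*t^2 - 833*t/3 + 98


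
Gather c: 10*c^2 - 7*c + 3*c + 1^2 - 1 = 10*c^2 - 4*c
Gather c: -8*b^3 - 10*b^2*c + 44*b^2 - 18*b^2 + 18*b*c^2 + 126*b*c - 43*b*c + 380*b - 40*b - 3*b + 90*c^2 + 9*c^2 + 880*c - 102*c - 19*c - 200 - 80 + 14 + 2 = -8*b^3 + 26*b^2 + 337*b + c^2*(18*b + 99) + c*(-10*b^2 + 83*b + 759) - 264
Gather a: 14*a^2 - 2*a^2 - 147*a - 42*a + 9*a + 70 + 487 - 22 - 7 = 12*a^2 - 180*a + 528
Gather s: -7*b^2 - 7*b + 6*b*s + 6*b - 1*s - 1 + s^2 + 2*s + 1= -7*b^2 - b + s^2 + s*(6*b + 1)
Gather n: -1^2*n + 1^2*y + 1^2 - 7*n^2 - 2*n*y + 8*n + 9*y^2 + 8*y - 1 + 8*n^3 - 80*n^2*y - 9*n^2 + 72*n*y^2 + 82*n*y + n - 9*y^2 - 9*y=8*n^3 + n^2*(-80*y - 16) + n*(72*y^2 + 80*y + 8)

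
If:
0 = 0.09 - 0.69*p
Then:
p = 0.13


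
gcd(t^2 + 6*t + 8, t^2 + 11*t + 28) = t + 4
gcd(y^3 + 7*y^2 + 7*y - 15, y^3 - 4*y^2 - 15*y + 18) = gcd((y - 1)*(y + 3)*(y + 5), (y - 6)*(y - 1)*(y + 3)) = y^2 + 2*y - 3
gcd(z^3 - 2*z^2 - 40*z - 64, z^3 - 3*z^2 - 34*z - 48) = z^2 - 6*z - 16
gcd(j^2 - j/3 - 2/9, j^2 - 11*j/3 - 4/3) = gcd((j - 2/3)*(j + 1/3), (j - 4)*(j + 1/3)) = j + 1/3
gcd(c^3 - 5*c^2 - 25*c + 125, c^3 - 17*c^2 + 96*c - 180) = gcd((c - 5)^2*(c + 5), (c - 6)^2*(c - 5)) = c - 5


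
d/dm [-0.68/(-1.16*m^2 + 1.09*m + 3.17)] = (0.7412 - 1.5776*m)/(-1.16*m^2 + 1.09*m + 3.17)^2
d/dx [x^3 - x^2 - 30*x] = 3*x^2 - 2*x - 30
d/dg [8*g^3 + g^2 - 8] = 2*g*(12*g + 1)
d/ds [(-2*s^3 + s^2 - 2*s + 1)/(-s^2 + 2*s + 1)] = 2*(s^4 - 4*s^3 - 3*s^2 + 2*s - 2)/(s^4 - 4*s^3 + 2*s^2 + 4*s + 1)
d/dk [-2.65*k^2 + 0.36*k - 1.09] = 0.36 - 5.3*k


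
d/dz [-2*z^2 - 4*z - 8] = -4*z - 4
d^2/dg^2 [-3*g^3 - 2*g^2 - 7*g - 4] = -18*g - 4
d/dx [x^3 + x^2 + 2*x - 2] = 3*x^2 + 2*x + 2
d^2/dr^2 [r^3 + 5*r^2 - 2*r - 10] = 6*r + 10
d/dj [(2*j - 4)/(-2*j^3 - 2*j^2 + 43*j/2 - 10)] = 8*(4*j^3 - 10*j^2 - 8*j + 33)/(16*j^6 + 32*j^5 - 328*j^4 - 184*j^3 + 2009*j^2 - 1720*j + 400)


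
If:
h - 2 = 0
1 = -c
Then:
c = -1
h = 2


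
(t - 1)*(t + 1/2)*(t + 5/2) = t^3 + 2*t^2 - 7*t/4 - 5/4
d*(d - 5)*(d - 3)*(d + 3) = d^4 - 5*d^3 - 9*d^2 + 45*d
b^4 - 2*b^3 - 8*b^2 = b^2*(b - 4)*(b + 2)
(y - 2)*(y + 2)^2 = y^3 + 2*y^2 - 4*y - 8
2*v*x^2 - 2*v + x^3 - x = (2*v + x)*(x - 1)*(x + 1)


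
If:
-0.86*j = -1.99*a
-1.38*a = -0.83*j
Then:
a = 0.00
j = 0.00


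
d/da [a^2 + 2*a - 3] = 2*a + 2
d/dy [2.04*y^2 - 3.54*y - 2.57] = 4.08*y - 3.54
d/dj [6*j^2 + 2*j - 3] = 12*j + 2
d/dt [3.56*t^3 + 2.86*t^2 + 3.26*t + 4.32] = 10.68*t^2 + 5.72*t + 3.26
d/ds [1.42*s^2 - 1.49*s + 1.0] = 2.84*s - 1.49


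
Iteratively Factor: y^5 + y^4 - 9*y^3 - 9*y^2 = (y + 1)*(y^4 - 9*y^2) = (y - 3)*(y + 1)*(y^3 + 3*y^2) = (y - 3)*(y + 1)*(y + 3)*(y^2) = y*(y - 3)*(y + 1)*(y + 3)*(y)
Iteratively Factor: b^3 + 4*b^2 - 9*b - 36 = (b - 3)*(b^2 + 7*b + 12) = (b - 3)*(b + 3)*(b + 4)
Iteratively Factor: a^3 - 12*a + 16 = (a - 2)*(a^2 + 2*a - 8) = (a - 2)^2*(a + 4)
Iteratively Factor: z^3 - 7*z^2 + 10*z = (z - 5)*(z^2 - 2*z) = (z - 5)*(z - 2)*(z)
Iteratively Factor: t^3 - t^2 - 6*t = (t)*(t^2 - t - 6) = t*(t - 3)*(t + 2)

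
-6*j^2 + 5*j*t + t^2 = (-j + t)*(6*j + t)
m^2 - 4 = (m - 2)*(m + 2)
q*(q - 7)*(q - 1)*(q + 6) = q^4 - 2*q^3 - 41*q^2 + 42*q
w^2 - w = w*(w - 1)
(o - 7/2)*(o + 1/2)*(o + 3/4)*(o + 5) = o^4 + 11*o^3/4 - 61*o^2/4 - 341*o/16 - 105/16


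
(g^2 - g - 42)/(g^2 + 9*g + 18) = (g - 7)/(g + 3)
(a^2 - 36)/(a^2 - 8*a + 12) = (a + 6)/(a - 2)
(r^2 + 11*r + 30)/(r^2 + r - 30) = (r + 5)/(r - 5)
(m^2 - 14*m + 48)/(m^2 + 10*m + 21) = (m^2 - 14*m + 48)/(m^2 + 10*m + 21)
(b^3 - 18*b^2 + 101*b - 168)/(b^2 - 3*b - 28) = (b^2 - 11*b + 24)/(b + 4)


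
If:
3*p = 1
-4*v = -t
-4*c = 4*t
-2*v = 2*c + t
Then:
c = 0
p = 1/3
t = 0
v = 0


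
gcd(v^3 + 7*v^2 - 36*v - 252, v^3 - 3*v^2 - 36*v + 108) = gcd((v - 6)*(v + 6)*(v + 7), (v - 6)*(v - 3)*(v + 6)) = v^2 - 36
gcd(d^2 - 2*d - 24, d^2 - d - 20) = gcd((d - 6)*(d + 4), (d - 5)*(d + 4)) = d + 4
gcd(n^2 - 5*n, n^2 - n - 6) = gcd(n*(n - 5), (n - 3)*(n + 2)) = 1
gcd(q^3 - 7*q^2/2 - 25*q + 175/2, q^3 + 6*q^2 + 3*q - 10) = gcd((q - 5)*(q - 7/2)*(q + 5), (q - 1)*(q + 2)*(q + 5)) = q + 5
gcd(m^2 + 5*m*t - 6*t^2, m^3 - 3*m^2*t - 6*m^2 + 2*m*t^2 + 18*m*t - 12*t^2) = -m + t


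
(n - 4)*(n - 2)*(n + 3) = n^3 - 3*n^2 - 10*n + 24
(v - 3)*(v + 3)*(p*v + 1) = p*v^3 - 9*p*v + v^2 - 9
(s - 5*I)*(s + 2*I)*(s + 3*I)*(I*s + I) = I*s^4 + I*s^3 + 19*I*s^2 - 30*s + 19*I*s - 30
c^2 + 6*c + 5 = (c + 1)*(c + 5)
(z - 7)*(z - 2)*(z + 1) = z^3 - 8*z^2 + 5*z + 14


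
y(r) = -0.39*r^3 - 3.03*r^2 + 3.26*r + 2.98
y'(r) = -1.17*r^2 - 6.06*r + 3.26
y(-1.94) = -11.90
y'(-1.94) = 10.61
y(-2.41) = -17.02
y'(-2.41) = 11.07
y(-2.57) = -18.79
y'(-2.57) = 11.11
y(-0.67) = -0.45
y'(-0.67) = 6.79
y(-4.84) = -39.56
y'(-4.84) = 5.18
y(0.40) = 3.77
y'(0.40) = 0.65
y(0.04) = 3.11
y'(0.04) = 3.02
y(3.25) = -31.82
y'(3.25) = -28.79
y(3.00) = -25.04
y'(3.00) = -25.45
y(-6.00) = -41.42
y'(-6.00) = -2.50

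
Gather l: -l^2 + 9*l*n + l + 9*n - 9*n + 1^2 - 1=-l^2 + l*(9*n + 1)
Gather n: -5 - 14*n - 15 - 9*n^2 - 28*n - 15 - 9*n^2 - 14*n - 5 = -18*n^2 - 56*n - 40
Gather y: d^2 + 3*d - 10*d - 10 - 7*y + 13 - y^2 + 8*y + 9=d^2 - 7*d - y^2 + y + 12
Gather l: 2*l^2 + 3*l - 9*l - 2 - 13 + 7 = 2*l^2 - 6*l - 8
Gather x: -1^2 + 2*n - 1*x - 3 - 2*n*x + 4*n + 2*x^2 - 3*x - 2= 6*n + 2*x^2 + x*(-2*n - 4) - 6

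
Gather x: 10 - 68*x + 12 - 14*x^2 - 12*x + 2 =-14*x^2 - 80*x + 24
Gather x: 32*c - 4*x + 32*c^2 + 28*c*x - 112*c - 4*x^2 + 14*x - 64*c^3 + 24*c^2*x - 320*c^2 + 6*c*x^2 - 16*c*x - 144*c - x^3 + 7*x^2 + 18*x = -64*c^3 - 288*c^2 - 224*c - x^3 + x^2*(6*c + 3) + x*(24*c^2 + 12*c + 28)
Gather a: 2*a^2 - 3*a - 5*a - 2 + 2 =2*a^2 - 8*a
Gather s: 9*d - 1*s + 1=9*d - s + 1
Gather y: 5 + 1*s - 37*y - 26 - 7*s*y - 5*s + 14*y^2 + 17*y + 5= -4*s + 14*y^2 + y*(-7*s - 20) - 16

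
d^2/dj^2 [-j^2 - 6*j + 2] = -2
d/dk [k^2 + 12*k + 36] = 2*k + 12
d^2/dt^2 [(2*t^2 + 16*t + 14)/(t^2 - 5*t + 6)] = 4*(13*t^3 + 3*t^2 - 249*t + 409)/(t^6 - 15*t^5 + 93*t^4 - 305*t^3 + 558*t^2 - 540*t + 216)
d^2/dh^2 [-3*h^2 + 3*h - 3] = -6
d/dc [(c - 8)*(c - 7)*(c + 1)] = 3*c^2 - 28*c + 41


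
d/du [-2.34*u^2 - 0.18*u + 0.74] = -4.68*u - 0.18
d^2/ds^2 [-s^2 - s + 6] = -2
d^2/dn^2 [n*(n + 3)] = 2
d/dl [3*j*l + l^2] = 3*j + 2*l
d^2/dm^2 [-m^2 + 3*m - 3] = -2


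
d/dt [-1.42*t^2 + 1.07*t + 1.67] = 1.07 - 2.84*t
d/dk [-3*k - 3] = -3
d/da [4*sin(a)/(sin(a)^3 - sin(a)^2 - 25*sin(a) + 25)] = 4*(-2*sin(a)^3 + sin(a)^2 + 25)*cos(a)/(sin(a)^3 - sin(a)^2 - 25*sin(a) + 25)^2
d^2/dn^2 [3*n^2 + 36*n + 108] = 6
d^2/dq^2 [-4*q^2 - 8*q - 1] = -8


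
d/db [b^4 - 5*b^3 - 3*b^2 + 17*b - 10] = 4*b^3 - 15*b^2 - 6*b + 17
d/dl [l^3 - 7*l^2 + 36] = l*(3*l - 14)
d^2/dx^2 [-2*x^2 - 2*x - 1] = -4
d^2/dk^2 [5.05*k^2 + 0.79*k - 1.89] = 10.1000000000000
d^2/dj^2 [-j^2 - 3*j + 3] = -2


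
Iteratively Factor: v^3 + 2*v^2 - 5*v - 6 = (v + 1)*(v^2 + v - 6) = (v - 2)*(v + 1)*(v + 3)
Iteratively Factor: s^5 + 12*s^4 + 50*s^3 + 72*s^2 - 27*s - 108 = (s - 1)*(s^4 + 13*s^3 + 63*s^2 + 135*s + 108) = (s - 1)*(s + 4)*(s^3 + 9*s^2 + 27*s + 27) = (s - 1)*(s + 3)*(s + 4)*(s^2 + 6*s + 9) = (s - 1)*(s + 3)^2*(s + 4)*(s + 3)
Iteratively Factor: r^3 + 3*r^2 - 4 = (r + 2)*(r^2 + r - 2) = (r - 1)*(r + 2)*(r + 2)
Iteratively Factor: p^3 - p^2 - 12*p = (p - 4)*(p^2 + 3*p) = p*(p - 4)*(p + 3)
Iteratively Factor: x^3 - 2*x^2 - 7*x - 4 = (x - 4)*(x^2 + 2*x + 1) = (x - 4)*(x + 1)*(x + 1)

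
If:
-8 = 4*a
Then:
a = -2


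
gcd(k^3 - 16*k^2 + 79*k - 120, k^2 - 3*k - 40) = k - 8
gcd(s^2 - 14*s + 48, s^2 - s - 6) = 1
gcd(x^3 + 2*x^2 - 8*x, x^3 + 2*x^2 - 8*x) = x^3 + 2*x^2 - 8*x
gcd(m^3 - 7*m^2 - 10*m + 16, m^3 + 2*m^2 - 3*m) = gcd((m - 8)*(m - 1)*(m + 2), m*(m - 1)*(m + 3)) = m - 1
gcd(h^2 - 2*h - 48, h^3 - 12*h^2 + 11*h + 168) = h - 8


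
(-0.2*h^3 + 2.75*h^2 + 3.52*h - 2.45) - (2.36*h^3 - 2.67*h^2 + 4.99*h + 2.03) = -2.56*h^3 + 5.42*h^2 - 1.47*h - 4.48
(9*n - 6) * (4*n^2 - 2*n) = 36*n^3 - 42*n^2 + 12*n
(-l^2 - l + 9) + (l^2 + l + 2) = 11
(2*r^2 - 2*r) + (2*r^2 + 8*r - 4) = 4*r^2 + 6*r - 4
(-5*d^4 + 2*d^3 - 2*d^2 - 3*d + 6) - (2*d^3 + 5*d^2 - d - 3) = -5*d^4 - 7*d^2 - 2*d + 9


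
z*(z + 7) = z^2 + 7*z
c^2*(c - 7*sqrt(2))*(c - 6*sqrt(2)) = c^4 - 13*sqrt(2)*c^3 + 84*c^2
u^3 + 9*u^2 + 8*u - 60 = (u - 2)*(u + 5)*(u + 6)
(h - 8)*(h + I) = h^2 - 8*h + I*h - 8*I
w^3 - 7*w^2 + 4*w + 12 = (w - 6)*(w - 2)*(w + 1)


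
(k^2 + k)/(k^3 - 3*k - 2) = k/(k^2 - k - 2)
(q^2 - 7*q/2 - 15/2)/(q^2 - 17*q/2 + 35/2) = (2*q + 3)/(2*q - 7)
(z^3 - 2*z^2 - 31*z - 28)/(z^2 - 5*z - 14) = (z^2 + 5*z + 4)/(z + 2)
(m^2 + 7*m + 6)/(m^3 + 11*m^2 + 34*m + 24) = 1/(m + 4)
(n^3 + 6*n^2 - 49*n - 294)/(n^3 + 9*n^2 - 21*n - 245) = (n^2 - n - 42)/(n^2 + 2*n - 35)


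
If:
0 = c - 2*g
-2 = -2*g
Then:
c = 2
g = 1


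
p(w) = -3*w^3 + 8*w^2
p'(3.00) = -33.00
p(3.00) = -9.00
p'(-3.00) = -129.00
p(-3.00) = 153.00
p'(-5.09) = -314.61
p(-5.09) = 602.88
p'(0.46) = 5.46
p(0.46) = 1.40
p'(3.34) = -46.96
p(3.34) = -22.53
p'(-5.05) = -310.32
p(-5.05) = 590.38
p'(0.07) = 1.08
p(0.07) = 0.04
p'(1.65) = 1.90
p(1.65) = 8.30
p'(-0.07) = -1.16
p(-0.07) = 0.04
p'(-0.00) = 0.00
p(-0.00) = 0.00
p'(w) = -9*w^2 + 16*w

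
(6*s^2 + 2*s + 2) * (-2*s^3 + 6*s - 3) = -12*s^5 - 4*s^4 + 32*s^3 - 6*s^2 + 6*s - 6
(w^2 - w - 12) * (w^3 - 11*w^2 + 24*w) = w^5 - 12*w^4 + 23*w^3 + 108*w^2 - 288*w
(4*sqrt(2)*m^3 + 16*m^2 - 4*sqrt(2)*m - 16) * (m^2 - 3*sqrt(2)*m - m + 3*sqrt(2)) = 4*sqrt(2)*m^5 - 8*m^4 - 4*sqrt(2)*m^4 - 52*sqrt(2)*m^3 + 8*m^3 + 8*m^2 + 52*sqrt(2)*m^2 - 8*m + 48*sqrt(2)*m - 48*sqrt(2)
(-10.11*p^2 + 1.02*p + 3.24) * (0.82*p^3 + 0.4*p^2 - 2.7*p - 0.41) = -8.2902*p^5 - 3.2076*p^4 + 30.3618*p^3 + 2.6871*p^2 - 9.1662*p - 1.3284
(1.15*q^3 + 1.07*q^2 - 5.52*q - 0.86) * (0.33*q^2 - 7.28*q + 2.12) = 0.3795*q^5 - 8.0189*q^4 - 7.1732*q^3 + 42.1702*q^2 - 5.4416*q - 1.8232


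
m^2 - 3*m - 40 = (m - 8)*(m + 5)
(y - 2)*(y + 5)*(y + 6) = y^3 + 9*y^2 + 8*y - 60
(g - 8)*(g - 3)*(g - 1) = g^3 - 12*g^2 + 35*g - 24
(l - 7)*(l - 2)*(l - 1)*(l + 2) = l^4 - 8*l^3 + 3*l^2 + 32*l - 28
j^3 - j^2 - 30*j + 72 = (j - 4)*(j - 3)*(j + 6)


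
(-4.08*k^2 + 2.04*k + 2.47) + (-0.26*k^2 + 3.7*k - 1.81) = -4.34*k^2 + 5.74*k + 0.66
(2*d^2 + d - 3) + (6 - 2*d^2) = d + 3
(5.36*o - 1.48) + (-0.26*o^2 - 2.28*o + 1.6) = -0.26*o^2 + 3.08*o + 0.12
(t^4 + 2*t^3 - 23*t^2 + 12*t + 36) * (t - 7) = t^5 - 5*t^4 - 37*t^3 + 173*t^2 - 48*t - 252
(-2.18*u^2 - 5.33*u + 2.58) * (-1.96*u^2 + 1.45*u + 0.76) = 4.2728*u^4 + 7.2858*u^3 - 14.4421*u^2 - 0.3098*u + 1.9608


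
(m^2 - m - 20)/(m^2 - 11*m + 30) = (m + 4)/(m - 6)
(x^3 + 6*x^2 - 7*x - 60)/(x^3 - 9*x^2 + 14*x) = (x^3 + 6*x^2 - 7*x - 60)/(x*(x^2 - 9*x + 14))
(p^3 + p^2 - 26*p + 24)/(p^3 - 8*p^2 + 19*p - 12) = (p + 6)/(p - 3)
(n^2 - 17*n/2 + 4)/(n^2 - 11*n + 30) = (n^2 - 17*n/2 + 4)/(n^2 - 11*n + 30)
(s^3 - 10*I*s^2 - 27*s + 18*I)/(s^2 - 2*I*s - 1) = (s^2 - 9*I*s - 18)/(s - I)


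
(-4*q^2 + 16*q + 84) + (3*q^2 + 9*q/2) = -q^2 + 41*q/2 + 84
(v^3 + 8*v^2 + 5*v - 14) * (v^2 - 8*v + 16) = v^5 - 43*v^3 + 74*v^2 + 192*v - 224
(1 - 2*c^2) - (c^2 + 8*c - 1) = -3*c^2 - 8*c + 2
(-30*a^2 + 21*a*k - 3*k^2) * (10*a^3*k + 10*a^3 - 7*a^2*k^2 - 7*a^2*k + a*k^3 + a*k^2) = -300*a^5*k - 300*a^5 + 420*a^4*k^2 + 420*a^4*k - 207*a^3*k^3 - 207*a^3*k^2 + 42*a^2*k^4 + 42*a^2*k^3 - 3*a*k^5 - 3*a*k^4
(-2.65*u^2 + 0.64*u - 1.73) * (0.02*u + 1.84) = -0.053*u^3 - 4.8632*u^2 + 1.143*u - 3.1832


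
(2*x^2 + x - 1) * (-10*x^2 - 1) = -20*x^4 - 10*x^3 + 8*x^2 - x + 1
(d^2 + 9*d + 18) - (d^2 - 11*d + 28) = 20*d - 10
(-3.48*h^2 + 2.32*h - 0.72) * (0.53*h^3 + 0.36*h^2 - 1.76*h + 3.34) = -1.8444*h^5 - 0.0231999999999999*h^4 + 6.5784*h^3 - 15.9656*h^2 + 9.016*h - 2.4048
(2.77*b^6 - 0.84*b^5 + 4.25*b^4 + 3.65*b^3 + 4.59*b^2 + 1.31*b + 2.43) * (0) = 0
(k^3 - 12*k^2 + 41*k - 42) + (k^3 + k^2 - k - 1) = 2*k^3 - 11*k^2 + 40*k - 43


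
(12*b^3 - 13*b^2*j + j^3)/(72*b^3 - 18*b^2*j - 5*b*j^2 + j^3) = (b - j)/(6*b - j)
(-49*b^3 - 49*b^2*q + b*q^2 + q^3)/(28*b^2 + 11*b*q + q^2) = (-7*b^2 - 6*b*q + q^2)/(4*b + q)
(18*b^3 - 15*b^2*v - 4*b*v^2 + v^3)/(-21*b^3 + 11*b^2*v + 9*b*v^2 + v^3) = (-6*b + v)/(7*b + v)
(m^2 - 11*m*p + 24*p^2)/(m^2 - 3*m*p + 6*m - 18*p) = (m - 8*p)/(m + 6)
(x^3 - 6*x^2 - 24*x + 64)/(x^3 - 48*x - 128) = (x - 2)/(x + 4)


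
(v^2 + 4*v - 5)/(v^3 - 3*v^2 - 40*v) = (v - 1)/(v*(v - 8))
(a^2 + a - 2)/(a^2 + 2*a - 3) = (a + 2)/(a + 3)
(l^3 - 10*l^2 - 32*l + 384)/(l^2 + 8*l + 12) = (l^2 - 16*l + 64)/(l + 2)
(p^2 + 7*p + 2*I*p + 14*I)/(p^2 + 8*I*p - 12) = (p + 7)/(p + 6*I)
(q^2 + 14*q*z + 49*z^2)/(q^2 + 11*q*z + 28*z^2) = (q + 7*z)/(q + 4*z)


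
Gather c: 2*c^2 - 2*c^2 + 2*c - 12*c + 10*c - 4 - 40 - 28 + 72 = 0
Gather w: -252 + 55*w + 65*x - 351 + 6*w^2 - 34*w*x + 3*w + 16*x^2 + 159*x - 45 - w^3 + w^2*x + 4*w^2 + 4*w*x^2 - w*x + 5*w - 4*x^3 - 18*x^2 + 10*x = -w^3 + w^2*(x + 10) + w*(4*x^2 - 35*x + 63) - 4*x^3 - 2*x^2 + 234*x - 648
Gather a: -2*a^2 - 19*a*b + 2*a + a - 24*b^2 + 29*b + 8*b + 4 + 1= -2*a^2 + a*(3 - 19*b) - 24*b^2 + 37*b + 5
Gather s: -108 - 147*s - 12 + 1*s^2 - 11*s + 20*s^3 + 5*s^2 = 20*s^3 + 6*s^2 - 158*s - 120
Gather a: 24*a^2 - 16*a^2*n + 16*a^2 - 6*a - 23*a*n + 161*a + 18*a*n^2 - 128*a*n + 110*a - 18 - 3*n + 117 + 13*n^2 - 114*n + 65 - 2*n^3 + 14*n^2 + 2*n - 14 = a^2*(40 - 16*n) + a*(18*n^2 - 151*n + 265) - 2*n^3 + 27*n^2 - 115*n + 150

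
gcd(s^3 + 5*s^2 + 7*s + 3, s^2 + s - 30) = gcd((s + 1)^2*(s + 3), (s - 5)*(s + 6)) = 1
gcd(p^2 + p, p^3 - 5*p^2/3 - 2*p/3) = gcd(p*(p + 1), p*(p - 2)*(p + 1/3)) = p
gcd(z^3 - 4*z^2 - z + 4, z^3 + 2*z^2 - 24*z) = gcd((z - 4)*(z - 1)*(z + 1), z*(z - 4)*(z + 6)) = z - 4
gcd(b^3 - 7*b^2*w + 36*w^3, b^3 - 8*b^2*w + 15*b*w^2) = -b + 3*w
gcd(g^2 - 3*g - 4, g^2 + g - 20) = g - 4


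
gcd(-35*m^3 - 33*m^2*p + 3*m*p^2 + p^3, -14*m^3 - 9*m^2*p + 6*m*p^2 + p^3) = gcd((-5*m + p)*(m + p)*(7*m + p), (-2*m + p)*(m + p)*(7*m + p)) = 7*m^2 + 8*m*p + p^2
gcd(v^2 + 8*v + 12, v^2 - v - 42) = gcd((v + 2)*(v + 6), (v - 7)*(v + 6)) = v + 6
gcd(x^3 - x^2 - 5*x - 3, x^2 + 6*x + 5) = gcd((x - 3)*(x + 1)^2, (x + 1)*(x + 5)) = x + 1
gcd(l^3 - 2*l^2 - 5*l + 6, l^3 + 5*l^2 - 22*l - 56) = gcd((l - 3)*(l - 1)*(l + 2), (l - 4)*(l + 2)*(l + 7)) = l + 2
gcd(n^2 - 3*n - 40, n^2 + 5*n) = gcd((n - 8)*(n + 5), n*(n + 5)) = n + 5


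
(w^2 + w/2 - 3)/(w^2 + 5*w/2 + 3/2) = (2*w^2 + w - 6)/(2*w^2 + 5*w + 3)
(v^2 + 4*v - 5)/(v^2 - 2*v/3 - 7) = 3*(-v^2 - 4*v + 5)/(-3*v^2 + 2*v + 21)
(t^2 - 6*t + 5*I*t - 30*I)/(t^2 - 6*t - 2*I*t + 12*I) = (t + 5*I)/(t - 2*I)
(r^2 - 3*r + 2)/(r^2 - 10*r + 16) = (r - 1)/(r - 8)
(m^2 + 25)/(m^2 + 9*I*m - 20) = (m - 5*I)/(m + 4*I)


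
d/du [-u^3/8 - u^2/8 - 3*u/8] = -3*u^2/8 - u/4 - 3/8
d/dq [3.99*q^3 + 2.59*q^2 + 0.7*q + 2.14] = 11.97*q^2 + 5.18*q + 0.7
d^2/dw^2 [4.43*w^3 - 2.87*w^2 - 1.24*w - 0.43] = 26.58*w - 5.74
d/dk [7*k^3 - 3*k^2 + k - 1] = 21*k^2 - 6*k + 1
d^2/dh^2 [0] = 0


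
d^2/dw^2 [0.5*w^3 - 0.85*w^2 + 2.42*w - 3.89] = 3.0*w - 1.7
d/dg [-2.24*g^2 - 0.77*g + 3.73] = -4.48*g - 0.77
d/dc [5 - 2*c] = -2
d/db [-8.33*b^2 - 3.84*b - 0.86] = -16.66*b - 3.84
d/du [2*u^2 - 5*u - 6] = 4*u - 5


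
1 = 1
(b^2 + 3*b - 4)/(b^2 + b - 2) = (b + 4)/(b + 2)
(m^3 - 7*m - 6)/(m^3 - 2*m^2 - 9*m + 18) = (m^2 + 3*m + 2)/(m^2 + m - 6)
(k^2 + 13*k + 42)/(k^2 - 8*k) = (k^2 + 13*k + 42)/(k*(k - 8))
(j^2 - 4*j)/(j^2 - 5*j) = (j - 4)/(j - 5)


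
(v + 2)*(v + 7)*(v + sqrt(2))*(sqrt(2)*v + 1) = sqrt(2)*v^4 + 3*v^3 + 9*sqrt(2)*v^3 + 15*sqrt(2)*v^2 + 27*v^2 + 9*sqrt(2)*v + 42*v + 14*sqrt(2)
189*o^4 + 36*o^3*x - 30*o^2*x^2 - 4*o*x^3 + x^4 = (-7*o + x)*(-3*o + x)*(3*o + x)^2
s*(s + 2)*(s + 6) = s^3 + 8*s^2 + 12*s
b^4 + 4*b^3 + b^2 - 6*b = b*(b - 1)*(b + 2)*(b + 3)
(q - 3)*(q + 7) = q^2 + 4*q - 21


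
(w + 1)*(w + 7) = w^2 + 8*w + 7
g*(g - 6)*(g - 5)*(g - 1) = g^4 - 12*g^3 + 41*g^2 - 30*g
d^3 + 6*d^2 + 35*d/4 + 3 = (d + 1/2)*(d + 3/2)*(d + 4)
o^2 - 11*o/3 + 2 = (o - 3)*(o - 2/3)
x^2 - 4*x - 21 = (x - 7)*(x + 3)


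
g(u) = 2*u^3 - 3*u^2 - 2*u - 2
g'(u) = 6*u^2 - 6*u - 2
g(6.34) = 374.41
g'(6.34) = 201.13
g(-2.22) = -34.23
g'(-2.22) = 40.89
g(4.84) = 144.80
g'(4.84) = 109.51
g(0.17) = -2.42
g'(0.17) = -2.85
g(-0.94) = -4.43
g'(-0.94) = 8.94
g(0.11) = -2.25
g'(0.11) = -2.59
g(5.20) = 187.70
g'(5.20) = 129.04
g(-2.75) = -60.78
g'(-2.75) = 59.88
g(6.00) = 310.00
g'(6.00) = 178.00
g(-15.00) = -7397.00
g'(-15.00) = 1438.00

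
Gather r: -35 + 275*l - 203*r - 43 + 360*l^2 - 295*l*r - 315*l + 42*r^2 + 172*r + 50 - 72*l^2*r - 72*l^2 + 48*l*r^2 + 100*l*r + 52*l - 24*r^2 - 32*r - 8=288*l^2 + 12*l + r^2*(48*l + 18) + r*(-72*l^2 - 195*l - 63) - 36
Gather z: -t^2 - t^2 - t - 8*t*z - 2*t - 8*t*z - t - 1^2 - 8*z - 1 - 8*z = -2*t^2 - 4*t + z*(-16*t - 16) - 2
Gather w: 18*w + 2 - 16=18*w - 14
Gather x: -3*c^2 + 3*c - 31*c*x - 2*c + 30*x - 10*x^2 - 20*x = -3*c^2 + c - 10*x^2 + x*(10 - 31*c)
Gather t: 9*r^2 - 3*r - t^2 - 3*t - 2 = 9*r^2 - 3*r - t^2 - 3*t - 2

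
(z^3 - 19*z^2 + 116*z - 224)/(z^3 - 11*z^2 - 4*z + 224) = (z - 4)/(z + 4)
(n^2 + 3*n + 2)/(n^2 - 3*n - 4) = (n + 2)/(n - 4)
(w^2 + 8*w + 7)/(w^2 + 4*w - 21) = (w + 1)/(w - 3)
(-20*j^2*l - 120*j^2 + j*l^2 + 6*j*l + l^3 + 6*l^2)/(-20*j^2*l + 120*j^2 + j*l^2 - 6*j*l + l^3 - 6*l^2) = (l + 6)/(l - 6)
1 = 1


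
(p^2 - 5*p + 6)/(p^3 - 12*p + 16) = (p - 3)/(p^2 + 2*p - 8)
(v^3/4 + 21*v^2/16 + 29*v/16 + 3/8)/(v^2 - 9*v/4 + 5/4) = (4*v^3 + 21*v^2 + 29*v + 6)/(4*(4*v^2 - 9*v + 5))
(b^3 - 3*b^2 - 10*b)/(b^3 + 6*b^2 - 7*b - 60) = b*(b^2 - 3*b - 10)/(b^3 + 6*b^2 - 7*b - 60)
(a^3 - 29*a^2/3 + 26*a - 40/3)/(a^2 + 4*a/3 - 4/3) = (a^2 - 9*a + 20)/(a + 2)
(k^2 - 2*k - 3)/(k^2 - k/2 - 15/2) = 2*(k + 1)/(2*k + 5)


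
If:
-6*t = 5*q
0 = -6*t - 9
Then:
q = 9/5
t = -3/2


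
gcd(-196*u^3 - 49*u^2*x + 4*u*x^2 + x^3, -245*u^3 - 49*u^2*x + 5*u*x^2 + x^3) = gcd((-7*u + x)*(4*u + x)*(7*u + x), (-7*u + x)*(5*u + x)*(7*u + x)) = -49*u^2 + x^2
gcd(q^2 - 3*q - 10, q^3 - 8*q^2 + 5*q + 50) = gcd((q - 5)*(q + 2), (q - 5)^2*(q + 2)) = q^2 - 3*q - 10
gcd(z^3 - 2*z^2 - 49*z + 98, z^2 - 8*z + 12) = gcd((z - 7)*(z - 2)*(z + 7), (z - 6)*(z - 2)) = z - 2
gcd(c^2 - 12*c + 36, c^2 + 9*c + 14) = 1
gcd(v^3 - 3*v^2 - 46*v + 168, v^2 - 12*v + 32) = v - 4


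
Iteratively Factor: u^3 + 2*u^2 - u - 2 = (u + 2)*(u^2 - 1) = (u - 1)*(u + 2)*(u + 1)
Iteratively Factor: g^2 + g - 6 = (g + 3)*(g - 2)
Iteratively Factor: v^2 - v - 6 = (v - 3)*(v + 2)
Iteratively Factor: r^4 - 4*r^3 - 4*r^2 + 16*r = (r + 2)*(r^3 - 6*r^2 + 8*r) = (r - 4)*(r + 2)*(r^2 - 2*r) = r*(r - 4)*(r + 2)*(r - 2)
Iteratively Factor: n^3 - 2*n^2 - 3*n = (n - 3)*(n^2 + n) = n*(n - 3)*(n + 1)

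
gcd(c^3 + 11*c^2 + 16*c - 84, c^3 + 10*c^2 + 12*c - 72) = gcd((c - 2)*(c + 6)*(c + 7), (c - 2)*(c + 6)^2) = c^2 + 4*c - 12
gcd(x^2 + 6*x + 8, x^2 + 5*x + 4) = x + 4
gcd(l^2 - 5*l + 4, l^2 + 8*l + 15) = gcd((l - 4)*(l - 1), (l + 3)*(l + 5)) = 1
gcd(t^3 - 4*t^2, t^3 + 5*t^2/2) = t^2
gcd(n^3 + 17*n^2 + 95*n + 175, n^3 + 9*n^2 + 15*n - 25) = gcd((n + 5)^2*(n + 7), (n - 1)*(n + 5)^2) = n^2 + 10*n + 25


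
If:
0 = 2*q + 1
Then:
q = -1/2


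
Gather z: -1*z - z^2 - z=-z^2 - 2*z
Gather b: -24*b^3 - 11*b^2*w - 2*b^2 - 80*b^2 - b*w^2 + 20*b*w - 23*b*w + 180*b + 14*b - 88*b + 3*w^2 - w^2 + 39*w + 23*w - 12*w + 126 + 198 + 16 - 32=-24*b^3 + b^2*(-11*w - 82) + b*(-w^2 - 3*w + 106) + 2*w^2 + 50*w + 308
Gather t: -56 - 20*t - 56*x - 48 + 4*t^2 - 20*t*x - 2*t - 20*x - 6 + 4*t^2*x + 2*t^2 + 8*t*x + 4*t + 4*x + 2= t^2*(4*x + 6) + t*(-12*x - 18) - 72*x - 108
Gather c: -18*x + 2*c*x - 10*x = 2*c*x - 28*x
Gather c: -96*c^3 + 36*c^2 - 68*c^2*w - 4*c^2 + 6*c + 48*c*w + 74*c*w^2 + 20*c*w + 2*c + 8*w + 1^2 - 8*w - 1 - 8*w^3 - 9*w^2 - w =-96*c^3 + c^2*(32 - 68*w) + c*(74*w^2 + 68*w + 8) - 8*w^3 - 9*w^2 - w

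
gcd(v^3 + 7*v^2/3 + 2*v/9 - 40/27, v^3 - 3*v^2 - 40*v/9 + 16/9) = v + 4/3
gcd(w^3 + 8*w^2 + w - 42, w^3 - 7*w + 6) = w^2 + w - 6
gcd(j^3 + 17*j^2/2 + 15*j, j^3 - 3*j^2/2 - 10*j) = j^2 + 5*j/2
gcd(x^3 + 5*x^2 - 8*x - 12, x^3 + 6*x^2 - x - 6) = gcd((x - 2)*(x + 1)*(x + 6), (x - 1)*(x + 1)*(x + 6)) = x^2 + 7*x + 6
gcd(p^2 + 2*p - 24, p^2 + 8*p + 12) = p + 6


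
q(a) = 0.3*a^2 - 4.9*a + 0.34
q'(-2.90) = -6.64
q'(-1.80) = -5.98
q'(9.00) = 0.50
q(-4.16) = 25.92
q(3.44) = -12.97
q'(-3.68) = -7.11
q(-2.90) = 17.07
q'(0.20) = -4.78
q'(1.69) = -3.89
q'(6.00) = -1.30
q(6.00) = -18.26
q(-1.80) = 10.13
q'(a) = 0.6*a - 4.9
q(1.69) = -7.08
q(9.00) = -19.46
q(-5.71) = 38.10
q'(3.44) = -2.84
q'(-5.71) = -8.33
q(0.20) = -0.63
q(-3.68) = 22.43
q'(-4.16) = -7.40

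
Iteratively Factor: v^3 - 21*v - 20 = (v - 5)*(v^2 + 5*v + 4) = (v - 5)*(v + 4)*(v + 1)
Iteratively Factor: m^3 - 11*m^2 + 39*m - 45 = (m - 3)*(m^2 - 8*m + 15) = (m - 5)*(m - 3)*(m - 3)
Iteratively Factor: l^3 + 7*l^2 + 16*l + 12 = (l + 2)*(l^2 + 5*l + 6) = (l + 2)*(l + 3)*(l + 2)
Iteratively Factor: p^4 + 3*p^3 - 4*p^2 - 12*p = (p + 3)*(p^3 - 4*p) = p*(p + 3)*(p^2 - 4) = p*(p + 2)*(p + 3)*(p - 2)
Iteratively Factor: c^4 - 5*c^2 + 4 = (c - 1)*(c^3 + c^2 - 4*c - 4) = (c - 1)*(c + 1)*(c^2 - 4) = (c - 1)*(c + 1)*(c + 2)*(c - 2)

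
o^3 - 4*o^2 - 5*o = o*(o - 5)*(o + 1)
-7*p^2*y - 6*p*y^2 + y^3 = y*(-7*p + y)*(p + y)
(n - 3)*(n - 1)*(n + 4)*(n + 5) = n^4 + 5*n^3 - 13*n^2 - 53*n + 60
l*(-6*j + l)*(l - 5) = -6*j*l^2 + 30*j*l + l^3 - 5*l^2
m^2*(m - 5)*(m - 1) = m^4 - 6*m^3 + 5*m^2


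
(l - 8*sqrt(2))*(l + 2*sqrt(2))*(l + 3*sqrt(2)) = l^3 - 3*sqrt(2)*l^2 - 68*l - 96*sqrt(2)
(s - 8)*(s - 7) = s^2 - 15*s + 56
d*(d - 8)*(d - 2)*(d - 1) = d^4 - 11*d^3 + 26*d^2 - 16*d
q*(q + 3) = q^2 + 3*q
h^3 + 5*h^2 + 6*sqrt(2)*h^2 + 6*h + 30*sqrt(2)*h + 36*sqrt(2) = (h + 2)*(h + 3)*(h + 6*sqrt(2))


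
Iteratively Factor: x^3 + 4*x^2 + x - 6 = (x + 3)*(x^2 + x - 2) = (x - 1)*(x + 3)*(x + 2)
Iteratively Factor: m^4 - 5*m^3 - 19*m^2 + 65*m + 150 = (m + 3)*(m^3 - 8*m^2 + 5*m + 50) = (m - 5)*(m + 3)*(m^2 - 3*m - 10) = (m - 5)*(m + 2)*(m + 3)*(m - 5)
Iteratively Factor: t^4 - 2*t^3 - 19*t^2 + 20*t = (t)*(t^3 - 2*t^2 - 19*t + 20) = t*(t - 1)*(t^2 - t - 20) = t*(t - 5)*(t - 1)*(t + 4)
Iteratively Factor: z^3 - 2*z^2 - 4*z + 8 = (z + 2)*(z^2 - 4*z + 4) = (z - 2)*(z + 2)*(z - 2)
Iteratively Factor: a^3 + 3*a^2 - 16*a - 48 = (a + 4)*(a^2 - a - 12) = (a + 3)*(a + 4)*(a - 4)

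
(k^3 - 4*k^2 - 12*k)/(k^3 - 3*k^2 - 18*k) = (k + 2)/(k + 3)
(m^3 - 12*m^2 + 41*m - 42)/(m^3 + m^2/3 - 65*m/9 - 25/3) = 9*(m^2 - 9*m + 14)/(9*m^2 + 30*m + 25)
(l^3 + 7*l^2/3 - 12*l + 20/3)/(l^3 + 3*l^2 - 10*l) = (l - 2/3)/l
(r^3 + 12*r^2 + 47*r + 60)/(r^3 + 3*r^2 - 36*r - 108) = (r^2 + 9*r + 20)/(r^2 - 36)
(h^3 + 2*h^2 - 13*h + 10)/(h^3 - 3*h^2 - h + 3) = (h^2 + 3*h - 10)/(h^2 - 2*h - 3)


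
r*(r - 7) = r^2 - 7*r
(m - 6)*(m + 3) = m^2 - 3*m - 18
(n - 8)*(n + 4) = n^2 - 4*n - 32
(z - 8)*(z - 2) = z^2 - 10*z + 16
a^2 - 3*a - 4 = (a - 4)*(a + 1)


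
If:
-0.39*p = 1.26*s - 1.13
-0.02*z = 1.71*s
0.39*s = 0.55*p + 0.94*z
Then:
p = 2.84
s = 0.02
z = -1.65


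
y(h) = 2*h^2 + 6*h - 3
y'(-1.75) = -1.00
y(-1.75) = -7.38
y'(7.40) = 35.60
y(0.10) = -2.38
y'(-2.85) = -5.40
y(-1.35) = -7.46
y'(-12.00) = -42.00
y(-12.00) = 213.00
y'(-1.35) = 0.60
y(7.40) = 150.92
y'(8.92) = 41.68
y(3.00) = 33.00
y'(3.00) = 18.00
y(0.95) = 4.50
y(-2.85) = -3.86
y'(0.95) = 9.80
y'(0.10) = 6.40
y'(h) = 4*h + 6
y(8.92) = 209.65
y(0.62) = 1.49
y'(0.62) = 8.48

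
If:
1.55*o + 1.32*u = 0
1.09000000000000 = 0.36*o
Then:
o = 3.03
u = -3.56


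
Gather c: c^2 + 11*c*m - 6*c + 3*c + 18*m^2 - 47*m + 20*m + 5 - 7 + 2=c^2 + c*(11*m - 3) + 18*m^2 - 27*m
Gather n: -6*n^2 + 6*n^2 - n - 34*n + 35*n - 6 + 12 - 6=0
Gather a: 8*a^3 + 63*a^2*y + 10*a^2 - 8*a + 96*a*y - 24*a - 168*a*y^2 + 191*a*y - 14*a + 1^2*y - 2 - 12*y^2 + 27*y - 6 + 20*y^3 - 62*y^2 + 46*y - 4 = 8*a^3 + a^2*(63*y + 10) + a*(-168*y^2 + 287*y - 46) + 20*y^3 - 74*y^2 + 74*y - 12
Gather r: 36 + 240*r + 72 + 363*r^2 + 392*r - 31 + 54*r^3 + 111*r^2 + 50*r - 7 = 54*r^3 + 474*r^2 + 682*r + 70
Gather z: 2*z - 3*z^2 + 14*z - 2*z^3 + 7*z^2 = -2*z^3 + 4*z^2 + 16*z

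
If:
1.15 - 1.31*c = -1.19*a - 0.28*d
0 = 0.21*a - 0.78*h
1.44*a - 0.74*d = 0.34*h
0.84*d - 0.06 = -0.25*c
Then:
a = -0.09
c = 0.77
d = -0.16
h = -0.02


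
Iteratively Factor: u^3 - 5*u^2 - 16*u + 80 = (u - 5)*(u^2 - 16) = (u - 5)*(u - 4)*(u + 4)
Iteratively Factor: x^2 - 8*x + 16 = (x - 4)*(x - 4)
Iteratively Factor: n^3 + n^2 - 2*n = (n)*(n^2 + n - 2) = n*(n - 1)*(n + 2)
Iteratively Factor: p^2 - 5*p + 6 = (p - 3)*(p - 2)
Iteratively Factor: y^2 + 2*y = (y)*(y + 2)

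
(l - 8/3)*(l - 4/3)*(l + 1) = l^3 - 3*l^2 - 4*l/9 + 32/9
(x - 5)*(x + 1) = x^2 - 4*x - 5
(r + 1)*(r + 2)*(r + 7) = r^3 + 10*r^2 + 23*r + 14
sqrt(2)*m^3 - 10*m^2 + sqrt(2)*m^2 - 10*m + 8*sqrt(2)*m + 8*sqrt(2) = (m - 4*sqrt(2))*(m - sqrt(2))*(sqrt(2)*m + sqrt(2))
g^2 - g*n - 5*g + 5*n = (g - 5)*(g - n)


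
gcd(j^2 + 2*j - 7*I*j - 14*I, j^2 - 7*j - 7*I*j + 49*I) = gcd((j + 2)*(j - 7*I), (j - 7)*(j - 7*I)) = j - 7*I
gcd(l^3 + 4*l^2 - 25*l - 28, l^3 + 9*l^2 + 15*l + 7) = l^2 + 8*l + 7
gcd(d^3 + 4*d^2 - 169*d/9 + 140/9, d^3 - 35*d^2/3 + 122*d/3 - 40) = d - 5/3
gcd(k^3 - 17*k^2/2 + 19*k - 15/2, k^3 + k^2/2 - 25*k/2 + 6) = k^2 - 7*k/2 + 3/2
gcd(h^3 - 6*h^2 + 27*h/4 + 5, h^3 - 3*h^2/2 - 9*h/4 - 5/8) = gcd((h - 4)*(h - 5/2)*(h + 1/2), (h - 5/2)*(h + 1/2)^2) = h^2 - 2*h - 5/4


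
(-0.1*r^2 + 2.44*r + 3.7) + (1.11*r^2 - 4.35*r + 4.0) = 1.01*r^2 - 1.91*r + 7.7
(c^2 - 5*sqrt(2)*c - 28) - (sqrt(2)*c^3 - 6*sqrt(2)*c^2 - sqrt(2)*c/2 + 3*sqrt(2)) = -sqrt(2)*c^3 + c^2 + 6*sqrt(2)*c^2 - 9*sqrt(2)*c/2 - 28 - 3*sqrt(2)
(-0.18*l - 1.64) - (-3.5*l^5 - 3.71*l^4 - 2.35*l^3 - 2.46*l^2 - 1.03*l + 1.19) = 3.5*l^5 + 3.71*l^4 + 2.35*l^3 + 2.46*l^2 + 0.85*l - 2.83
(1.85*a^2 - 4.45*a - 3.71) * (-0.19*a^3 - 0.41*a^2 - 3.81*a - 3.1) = -0.3515*a^5 + 0.0870000000000001*a^4 - 4.5191*a^3 + 12.7406*a^2 + 27.9301*a + 11.501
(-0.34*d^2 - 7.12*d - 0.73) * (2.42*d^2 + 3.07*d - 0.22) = -0.8228*d^4 - 18.2742*d^3 - 23.5502*d^2 - 0.6747*d + 0.1606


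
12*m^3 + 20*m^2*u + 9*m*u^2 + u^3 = (m + u)*(2*m + u)*(6*m + u)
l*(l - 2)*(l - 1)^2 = l^4 - 4*l^3 + 5*l^2 - 2*l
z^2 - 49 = (z - 7)*(z + 7)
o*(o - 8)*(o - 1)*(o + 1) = o^4 - 8*o^3 - o^2 + 8*o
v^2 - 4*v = v*(v - 4)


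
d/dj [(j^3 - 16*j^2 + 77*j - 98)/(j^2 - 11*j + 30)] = (j^4 - 22*j^3 + 189*j^2 - 764*j + 1232)/(j^4 - 22*j^3 + 181*j^2 - 660*j + 900)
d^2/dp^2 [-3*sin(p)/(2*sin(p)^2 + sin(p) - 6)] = 6*(2*sin(p)^5 - sin(p)^4 + 32*sin(p)^3 + 3*sin(p)^2 - 18*sin(p) - 6)/((sin(p) + 2)^3*(2*sin(p) - 3)^3)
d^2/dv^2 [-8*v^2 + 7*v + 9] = -16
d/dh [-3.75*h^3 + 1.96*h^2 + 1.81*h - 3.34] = -11.25*h^2 + 3.92*h + 1.81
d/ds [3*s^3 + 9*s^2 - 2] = 9*s*(s + 2)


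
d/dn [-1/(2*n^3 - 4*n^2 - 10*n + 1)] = 2*(3*n^2 - 4*n - 5)/(2*n^3 - 4*n^2 - 10*n + 1)^2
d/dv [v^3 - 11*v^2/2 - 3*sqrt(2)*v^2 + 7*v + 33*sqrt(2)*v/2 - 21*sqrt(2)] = 3*v^2 - 11*v - 6*sqrt(2)*v + 7 + 33*sqrt(2)/2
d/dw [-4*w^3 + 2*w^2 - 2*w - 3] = -12*w^2 + 4*w - 2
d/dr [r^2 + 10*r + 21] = 2*r + 10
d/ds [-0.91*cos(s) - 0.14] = 0.91*sin(s)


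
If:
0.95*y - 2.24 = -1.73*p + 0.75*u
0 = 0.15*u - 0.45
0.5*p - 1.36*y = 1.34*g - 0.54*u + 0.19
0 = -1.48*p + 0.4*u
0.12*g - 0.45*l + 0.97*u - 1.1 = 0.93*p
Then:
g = -1.93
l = 1.83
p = 0.81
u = 3.00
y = 3.25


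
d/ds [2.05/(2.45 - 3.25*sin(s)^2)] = 0.630769230769231*sin(2*s)/(0.5*cos(2*s) + 0.253846153846154)^2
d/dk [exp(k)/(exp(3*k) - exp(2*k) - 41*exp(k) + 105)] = ((-3*exp(2*k) + 2*exp(k) + 41)*exp(k) + exp(3*k) - exp(2*k) - 41*exp(k) + 105)*exp(k)/(exp(3*k) - exp(2*k) - 41*exp(k) + 105)^2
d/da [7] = 0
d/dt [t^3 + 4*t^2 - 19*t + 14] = 3*t^2 + 8*t - 19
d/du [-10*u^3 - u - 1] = -30*u^2 - 1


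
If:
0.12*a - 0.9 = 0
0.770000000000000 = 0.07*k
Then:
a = 7.50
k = 11.00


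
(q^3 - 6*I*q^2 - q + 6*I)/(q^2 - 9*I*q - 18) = (q^2 - 1)/(q - 3*I)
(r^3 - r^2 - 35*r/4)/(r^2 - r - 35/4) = r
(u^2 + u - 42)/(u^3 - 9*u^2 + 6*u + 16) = (u^2 + u - 42)/(u^3 - 9*u^2 + 6*u + 16)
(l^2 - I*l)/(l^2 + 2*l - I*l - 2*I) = l/(l + 2)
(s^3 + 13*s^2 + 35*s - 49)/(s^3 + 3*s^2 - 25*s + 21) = (s + 7)/(s - 3)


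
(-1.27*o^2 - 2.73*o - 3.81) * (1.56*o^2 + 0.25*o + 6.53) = -1.9812*o^4 - 4.5763*o^3 - 14.9192*o^2 - 18.7794*o - 24.8793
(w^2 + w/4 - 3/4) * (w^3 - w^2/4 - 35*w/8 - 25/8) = w^5 - 83*w^3/16 - 129*w^2/32 + 5*w/2 + 75/32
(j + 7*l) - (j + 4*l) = 3*l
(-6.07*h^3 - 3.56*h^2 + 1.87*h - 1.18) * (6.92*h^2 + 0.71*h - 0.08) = -42.0044*h^5 - 28.9449*h^4 + 10.8984*h^3 - 6.5531*h^2 - 0.9874*h + 0.0944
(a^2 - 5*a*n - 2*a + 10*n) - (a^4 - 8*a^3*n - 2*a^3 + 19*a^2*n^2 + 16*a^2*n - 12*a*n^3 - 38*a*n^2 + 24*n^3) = -a^4 + 8*a^3*n + 2*a^3 - 19*a^2*n^2 - 16*a^2*n + a^2 + 12*a*n^3 + 38*a*n^2 - 5*a*n - 2*a - 24*n^3 + 10*n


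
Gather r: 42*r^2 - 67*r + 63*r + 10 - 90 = 42*r^2 - 4*r - 80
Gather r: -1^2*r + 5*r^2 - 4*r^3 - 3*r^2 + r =-4*r^3 + 2*r^2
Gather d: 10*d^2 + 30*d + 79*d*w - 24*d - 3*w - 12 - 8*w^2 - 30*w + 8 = 10*d^2 + d*(79*w + 6) - 8*w^2 - 33*w - 4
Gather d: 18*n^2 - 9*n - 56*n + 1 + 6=18*n^2 - 65*n + 7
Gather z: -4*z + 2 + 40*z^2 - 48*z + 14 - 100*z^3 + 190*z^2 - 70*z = -100*z^3 + 230*z^2 - 122*z + 16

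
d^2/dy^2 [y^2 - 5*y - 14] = 2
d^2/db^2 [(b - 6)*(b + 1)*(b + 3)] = 6*b - 4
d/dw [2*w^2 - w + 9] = 4*w - 1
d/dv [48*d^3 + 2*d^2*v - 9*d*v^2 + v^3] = 2*d^2 - 18*d*v + 3*v^2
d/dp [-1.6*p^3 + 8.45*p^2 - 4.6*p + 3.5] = -4.8*p^2 + 16.9*p - 4.6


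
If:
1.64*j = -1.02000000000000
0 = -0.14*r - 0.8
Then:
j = -0.62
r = -5.71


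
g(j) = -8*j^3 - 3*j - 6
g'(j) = -24*j^2 - 3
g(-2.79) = 176.11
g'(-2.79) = -189.82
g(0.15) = -6.48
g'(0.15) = -3.54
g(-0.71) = -1.01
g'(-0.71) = -15.10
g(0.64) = -10.02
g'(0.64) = -12.83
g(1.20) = -23.42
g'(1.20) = -37.56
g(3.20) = -277.74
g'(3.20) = -248.76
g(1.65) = -46.89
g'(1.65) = -68.34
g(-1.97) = 61.07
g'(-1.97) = -96.14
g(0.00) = -6.00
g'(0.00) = -3.00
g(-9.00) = 5853.00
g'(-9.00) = -1947.00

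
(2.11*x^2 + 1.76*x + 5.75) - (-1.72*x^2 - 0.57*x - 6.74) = 3.83*x^2 + 2.33*x + 12.49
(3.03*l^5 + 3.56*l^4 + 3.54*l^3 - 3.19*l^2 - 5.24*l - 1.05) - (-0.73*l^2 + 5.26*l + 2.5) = 3.03*l^5 + 3.56*l^4 + 3.54*l^3 - 2.46*l^2 - 10.5*l - 3.55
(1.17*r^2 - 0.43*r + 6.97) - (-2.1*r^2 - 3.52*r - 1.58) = 3.27*r^2 + 3.09*r + 8.55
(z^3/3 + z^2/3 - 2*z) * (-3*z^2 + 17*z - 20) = -z^5 + 14*z^4/3 + 5*z^3 - 122*z^2/3 + 40*z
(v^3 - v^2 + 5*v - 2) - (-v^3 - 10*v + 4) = 2*v^3 - v^2 + 15*v - 6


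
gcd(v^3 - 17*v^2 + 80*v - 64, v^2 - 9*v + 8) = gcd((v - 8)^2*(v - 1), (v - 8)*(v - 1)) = v^2 - 9*v + 8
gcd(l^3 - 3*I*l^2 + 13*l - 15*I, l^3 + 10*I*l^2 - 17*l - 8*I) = 1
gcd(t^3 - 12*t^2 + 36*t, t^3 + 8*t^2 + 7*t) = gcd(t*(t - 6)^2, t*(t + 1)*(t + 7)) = t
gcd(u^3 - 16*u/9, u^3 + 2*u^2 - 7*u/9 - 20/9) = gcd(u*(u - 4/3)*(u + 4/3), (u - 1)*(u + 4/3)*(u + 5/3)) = u + 4/3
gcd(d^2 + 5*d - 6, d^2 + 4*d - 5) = d - 1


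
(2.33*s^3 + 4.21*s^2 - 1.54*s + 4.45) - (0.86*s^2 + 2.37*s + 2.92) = 2.33*s^3 + 3.35*s^2 - 3.91*s + 1.53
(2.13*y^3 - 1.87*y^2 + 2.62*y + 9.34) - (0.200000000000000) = 2.13*y^3 - 1.87*y^2 + 2.62*y + 9.14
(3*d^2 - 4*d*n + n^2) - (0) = 3*d^2 - 4*d*n + n^2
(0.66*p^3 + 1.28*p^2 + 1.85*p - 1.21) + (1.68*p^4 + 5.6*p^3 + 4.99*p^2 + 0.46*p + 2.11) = 1.68*p^4 + 6.26*p^3 + 6.27*p^2 + 2.31*p + 0.9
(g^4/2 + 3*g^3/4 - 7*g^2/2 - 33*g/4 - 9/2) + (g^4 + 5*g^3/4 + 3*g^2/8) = 3*g^4/2 + 2*g^3 - 25*g^2/8 - 33*g/4 - 9/2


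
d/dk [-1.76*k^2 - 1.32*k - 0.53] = -3.52*k - 1.32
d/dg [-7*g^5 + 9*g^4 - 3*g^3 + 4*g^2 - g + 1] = -35*g^4 + 36*g^3 - 9*g^2 + 8*g - 1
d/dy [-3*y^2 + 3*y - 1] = 3 - 6*y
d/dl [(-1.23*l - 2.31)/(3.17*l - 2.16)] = (31.635015*l - 21.55572)/(3.17*l - 2.16)^3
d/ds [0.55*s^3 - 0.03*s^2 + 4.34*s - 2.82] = 1.65*s^2 - 0.06*s + 4.34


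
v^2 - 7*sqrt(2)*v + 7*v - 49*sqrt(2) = (v + 7)*(v - 7*sqrt(2))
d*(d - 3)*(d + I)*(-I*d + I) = -I*d^4 + d^3 + 4*I*d^3 - 4*d^2 - 3*I*d^2 + 3*d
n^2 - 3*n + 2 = (n - 2)*(n - 1)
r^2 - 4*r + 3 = (r - 3)*(r - 1)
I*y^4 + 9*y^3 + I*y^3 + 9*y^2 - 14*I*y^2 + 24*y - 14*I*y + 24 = (y - 6*I)*(y - 4*I)*(y + I)*(I*y + I)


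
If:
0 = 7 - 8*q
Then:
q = 7/8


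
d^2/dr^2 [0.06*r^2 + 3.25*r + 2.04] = 0.120000000000000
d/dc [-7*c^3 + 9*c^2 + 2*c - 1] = -21*c^2 + 18*c + 2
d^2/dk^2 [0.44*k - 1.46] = 0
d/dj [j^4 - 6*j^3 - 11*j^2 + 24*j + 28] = 4*j^3 - 18*j^2 - 22*j + 24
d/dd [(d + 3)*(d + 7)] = 2*d + 10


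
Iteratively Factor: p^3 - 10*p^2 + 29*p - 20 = (p - 1)*(p^2 - 9*p + 20) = (p - 5)*(p - 1)*(p - 4)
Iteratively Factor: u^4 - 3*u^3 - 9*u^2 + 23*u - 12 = (u - 1)*(u^3 - 2*u^2 - 11*u + 12) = (u - 1)*(u + 3)*(u^2 - 5*u + 4) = (u - 1)^2*(u + 3)*(u - 4)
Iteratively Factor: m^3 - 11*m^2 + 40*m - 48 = (m - 4)*(m^2 - 7*m + 12) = (m - 4)*(m - 3)*(m - 4)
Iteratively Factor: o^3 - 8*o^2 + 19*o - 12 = (o - 3)*(o^2 - 5*o + 4) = (o - 4)*(o - 3)*(o - 1)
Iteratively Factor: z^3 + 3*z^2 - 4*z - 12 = (z + 2)*(z^2 + z - 6) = (z - 2)*(z + 2)*(z + 3)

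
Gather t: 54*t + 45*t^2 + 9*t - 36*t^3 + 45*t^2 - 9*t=-36*t^3 + 90*t^2 + 54*t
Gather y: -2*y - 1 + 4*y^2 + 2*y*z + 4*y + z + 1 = 4*y^2 + y*(2*z + 2) + z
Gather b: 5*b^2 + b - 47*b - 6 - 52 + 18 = 5*b^2 - 46*b - 40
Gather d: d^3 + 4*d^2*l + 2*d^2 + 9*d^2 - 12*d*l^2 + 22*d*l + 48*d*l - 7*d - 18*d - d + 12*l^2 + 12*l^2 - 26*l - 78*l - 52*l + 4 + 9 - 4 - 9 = d^3 + d^2*(4*l + 11) + d*(-12*l^2 + 70*l - 26) + 24*l^2 - 156*l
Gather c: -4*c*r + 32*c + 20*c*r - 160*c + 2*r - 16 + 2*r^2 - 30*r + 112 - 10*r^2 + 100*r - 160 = c*(16*r - 128) - 8*r^2 + 72*r - 64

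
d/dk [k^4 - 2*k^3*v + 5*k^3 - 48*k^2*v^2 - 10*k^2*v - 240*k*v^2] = 4*k^3 - 6*k^2*v + 15*k^2 - 96*k*v^2 - 20*k*v - 240*v^2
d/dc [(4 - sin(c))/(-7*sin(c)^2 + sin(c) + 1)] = (-7*sin(c)^2 + 56*sin(c) - 5)*cos(c)/(-7*sin(c)^2 + sin(c) + 1)^2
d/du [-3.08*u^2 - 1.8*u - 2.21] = -6.16*u - 1.8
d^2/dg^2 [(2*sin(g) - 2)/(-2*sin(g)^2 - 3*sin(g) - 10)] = 2*(4*sin(g)^5 - 22*sin(g)^4 - 146*sin(g)^3 + 65*sin(g)^2 + 286*sin(g) + 38)/(3*sin(g) - cos(2*g) + 11)^3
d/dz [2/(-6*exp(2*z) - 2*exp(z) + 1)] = (24*exp(z) + 4)*exp(z)/(6*exp(2*z) + 2*exp(z) - 1)^2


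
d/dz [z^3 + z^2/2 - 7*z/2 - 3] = 3*z^2 + z - 7/2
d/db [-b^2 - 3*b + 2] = -2*b - 3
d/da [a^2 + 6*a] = 2*a + 6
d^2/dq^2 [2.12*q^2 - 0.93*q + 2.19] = 4.24000000000000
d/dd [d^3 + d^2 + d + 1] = 3*d^2 + 2*d + 1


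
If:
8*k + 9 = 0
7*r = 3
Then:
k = -9/8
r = 3/7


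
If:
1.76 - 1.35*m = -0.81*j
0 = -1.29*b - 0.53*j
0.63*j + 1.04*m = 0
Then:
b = 0.44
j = -1.08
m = 0.65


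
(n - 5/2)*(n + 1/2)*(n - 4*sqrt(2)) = n^3 - 4*sqrt(2)*n^2 - 2*n^2 - 5*n/4 + 8*sqrt(2)*n + 5*sqrt(2)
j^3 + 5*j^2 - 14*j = j*(j - 2)*(j + 7)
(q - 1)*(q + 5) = q^2 + 4*q - 5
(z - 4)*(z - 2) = z^2 - 6*z + 8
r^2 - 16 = (r - 4)*(r + 4)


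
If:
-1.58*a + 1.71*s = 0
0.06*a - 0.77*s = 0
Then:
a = 0.00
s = 0.00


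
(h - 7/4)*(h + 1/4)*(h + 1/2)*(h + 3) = h^4 + 2*h^3 - 67*h^2/16 - 121*h/32 - 21/32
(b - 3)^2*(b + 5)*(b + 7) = b^4 + 6*b^3 - 28*b^2 - 102*b + 315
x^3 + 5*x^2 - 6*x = x*(x - 1)*(x + 6)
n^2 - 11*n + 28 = (n - 7)*(n - 4)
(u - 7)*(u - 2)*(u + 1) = u^3 - 8*u^2 + 5*u + 14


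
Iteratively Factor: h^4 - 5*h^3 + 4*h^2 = (h)*(h^3 - 5*h^2 + 4*h) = h*(h - 1)*(h^2 - 4*h) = h*(h - 4)*(h - 1)*(h)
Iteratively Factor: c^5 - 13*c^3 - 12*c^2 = (c + 3)*(c^4 - 3*c^3 - 4*c^2) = (c - 4)*(c + 3)*(c^3 + c^2) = (c - 4)*(c + 1)*(c + 3)*(c^2) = c*(c - 4)*(c + 1)*(c + 3)*(c)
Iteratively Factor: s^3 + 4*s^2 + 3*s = (s + 1)*(s^2 + 3*s) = (s + 1)*(s + 3)*(s)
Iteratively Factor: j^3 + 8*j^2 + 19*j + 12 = (j + 4)*(j^2 + 4*j + 3) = (j + 1)*(j + 4)*(j + 3)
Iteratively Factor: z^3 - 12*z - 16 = (z + 2)*(z^2 - 2*z - 8) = (z + 2)^2*(z - 4)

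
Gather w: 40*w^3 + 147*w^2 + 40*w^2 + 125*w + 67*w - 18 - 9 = 40*w^3 + 187*w^2 + 192*w - 27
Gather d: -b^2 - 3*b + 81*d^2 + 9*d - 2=-b^2 - 3*b + 81*d^2 + 9*d - 2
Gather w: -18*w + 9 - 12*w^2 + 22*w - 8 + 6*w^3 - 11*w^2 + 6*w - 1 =6*w^3 - 23*w^2 + 10*w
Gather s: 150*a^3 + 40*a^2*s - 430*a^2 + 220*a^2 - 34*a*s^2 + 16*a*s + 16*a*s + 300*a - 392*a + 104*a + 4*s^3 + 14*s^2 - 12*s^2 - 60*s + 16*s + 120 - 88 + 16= 150*a^3 - 210*a^2 + 12*a + 4*s^3 + s^2*(2 - 34*a) + s*(40*a^2 + 32*a - 44) + 48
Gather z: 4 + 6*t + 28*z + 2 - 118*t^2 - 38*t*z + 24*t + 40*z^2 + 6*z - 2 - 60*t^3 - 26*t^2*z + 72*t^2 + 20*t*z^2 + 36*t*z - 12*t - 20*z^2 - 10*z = -60*t^3 - 46*t^2 + 18*t + z^2*(20*t + 20) + z*(-26*t^2 - 2*t + 24) + 4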